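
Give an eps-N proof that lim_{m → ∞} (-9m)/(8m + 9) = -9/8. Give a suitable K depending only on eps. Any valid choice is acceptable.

Fix eps > 0. For m ≥ 1, |(-9m)/(8m + 9) + 9/8| = |81|/(8(8m + 9)) = 81/(8(8m + 9)).
Since 8m + 9 ≥ 8m for m ≥ 1, this is ≤ 81/(8·8m) = (81/64)/m.
So |(-9m)/(8m + 9) + 9/8| < eps whenever m > (81/64)/eps.
Take K = (81/64)/eps. If m > K then |(-9m)/(8m + 9) + 9/8| ≤ (81/64)/m < eps.

K = (81/64)/eps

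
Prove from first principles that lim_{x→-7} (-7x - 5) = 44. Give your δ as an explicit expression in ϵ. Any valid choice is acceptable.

Fix ϵ > 0. We need δ > 0 so that 0 < |x + 7| < δ implies |(-7x - 5) − 44| < ϵ.
Since (-7x - 5) − 44 = -7(x + 7), we have |(-7x - 5) − 44| = 7|x + 7|.
So 7|x + 7| < ϵ exactly when |x + 7| < ϵ/7.
Take δ = ϵ/7. If 0 < |x + 7| < δ then |(-7x - 5) − 44| = 7|x + 7| < 7·(ϵ/7) = ϵ.

δ = ϵ/7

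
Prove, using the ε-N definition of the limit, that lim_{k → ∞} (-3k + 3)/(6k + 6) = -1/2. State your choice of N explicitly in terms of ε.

Fix ε > 0. For k ≥ 1, |(-3k + 3)/(6k + 6) + 1/2| = |36|/(6(6k + 6)) = 36/(6(6k + 6)).
Since 6k + 6 ≥ 6k for k ≥ 1, this is ≤ 36/(6·6k) = 1/k.
So |(-3k + 3)/(6k + 6) + 1/2| < ε whenever k > 1/ε.
Take N = 1/ε. If k > N then |(-3k + 3)/(6k + 6) + 1/2| ≤ 1/k < ε.

N = 1/ε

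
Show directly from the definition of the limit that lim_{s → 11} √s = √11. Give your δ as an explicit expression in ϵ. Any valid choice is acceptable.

Suppose ϵ > 0. We want δ > 0 such that 0 < |s − 11| < δ implies |√s − √11| < ϵ.
Rationalise: √s − √11 = (s − 11)/(√s + √11), so |√s − √11| = |s − 11|/(√s + √11).
Restrict δ ≤ 11 so that |s − 11| < 11 forces s > 0, and then √s + √11 > √11.
Hence |√s − √11| < |s − 11|/√11, which is < ϵ once |s − 11| < √11·ϵ.
Take δ = min(11, √11·ϵ). If 0 < |s − 11| < δ then s > 0 and |√s − √11| < |s − 11|/√11 < ϵ.

δ = min(11, √11·ϵ)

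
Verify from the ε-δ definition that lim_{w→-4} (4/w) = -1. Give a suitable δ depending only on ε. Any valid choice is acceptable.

Let ε > 0. We seek δ > 0 such that 0 < |w + 4| < δ implies |4/w + 1| < ε.
|4/w + 1| = 4·|-4 − w|/(4·|w|) = 4|w + 4|/(4|w|).
Require δ ≤ 2 so that |w| > 4 − 2 = 2, hence 4|w| > 8.
Then |4/w + 1| < 4|w + 4|/8, which is < ε when |w + 4| < 2ε.
Take δ = min(2, 2ε). Then 0 < |w + 4| < δ gives both |w + 4| < 2 and |w + 4| < 2ε, so |4/w + 1| < ε.

δ = min(2, 2ε)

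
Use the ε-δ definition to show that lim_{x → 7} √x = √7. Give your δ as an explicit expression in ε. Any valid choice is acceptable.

Fix ε > 0. We want δ > 0 such that 0 < |x − 7| < δ implies |√x − √7| < ε.
Multiplying by the conjugate, |√x − √7| = |x − 7|/(√x + √7).
Restrict δ ≤ 7 so that |x − 7| < 7 forces x > 0, and then √x + √7 > √7.
Hence |√x − √7| < |x − 7|/√7, which is < ε once |x − 7| < √7·ε.
Take δ = min(7, √7·ε). If 0 < |x − 7| < δ then x > 0 and |√x − √7| < |x − 7|/√7 < ε.

δ = min(7, √7·ε)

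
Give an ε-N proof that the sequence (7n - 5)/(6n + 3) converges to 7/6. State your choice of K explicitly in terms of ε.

Fix ε > 0. For n ≥ 1, |(7n - 5)/(6n + 3) − (7/6)| = |-51|/(6(6n + 3)) = 51/(6(6n + 3)).
Since 6n + 3 ≥ 6n for n ≥ 1, this is ≤ 51/(6·6n) = (17/12)/n.
So |(7n - 5)/(6n + 3) − (7/6)| < ε whenever n > (17/12)/ε.
Take K = (17/12)/ε. If n > K then |(7n - 5)/(6n + 3) − (7/6)| ≤ (17/12)/n < ε.

K = (17/12)/ε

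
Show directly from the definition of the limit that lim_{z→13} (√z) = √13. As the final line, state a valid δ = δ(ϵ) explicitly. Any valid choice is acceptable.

δ = min(13, √13·ϵ)

Fix ϵ > 0. We want δ > 0 such that 0 < |z − 13| < δ implies |√z − √13| < ϵ.
Multiplying by the conjugate, |√z − √13| = |z − 13|/(√z + √13).
Restrict δ ≤ 13 so that |z − 13| < 13 forces z > 0, and then √z + √13 > √13.
Hence |√z − √13| < |z − 13|/√13, which is < ϵ once |z − 13| < √13·ϵ.
Take δ = min(13, √13·ϵ). If 0 < |z − 13| < δ then z > 0 and |√z − √13| < |z − 13|/√13 < ϵ.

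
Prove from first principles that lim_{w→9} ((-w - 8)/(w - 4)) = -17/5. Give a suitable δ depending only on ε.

Let ε > 0 be given. We want δ > 0 with 0 < |w − 9| < δ ⇒ |(-w - 8)/(w - 4) + 17/5| < ε.
Combining over a common denominator, (-w - 8)/(w - 4) + 17/5 = [(-w - 8)·5 − (-17)·(w - 4)] / [5·(w - 4)] = 12(w − 9) / (5(w - 4)).
So |(-w - 8)/(w - 4) + 17/5| = 12|w − 9| / (5·|w − 4|).
Require δ ≤ 5/2, so |w − 4| ≥ |5| − |w − 9| > 5 − 5/2 = 5/2.
Hence |(-w - 8)/(w - 4) + 17/5| < 12|w − 9|/(5·(5/2)) = (24/25)|w − 9|, which is < ε once |w − 9| < (25/24)ε.
Take δ = min(5/2, (25/24)ε). Then 0 < |w − 9| < δ forces both bounds, so |(-w - 8)/(w - 4) + 17/5| < ε.

δ = min(5/2, (25/24)ε)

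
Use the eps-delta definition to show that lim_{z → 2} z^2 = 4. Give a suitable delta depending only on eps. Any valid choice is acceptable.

Fix eps > 0. We seek delta > 0 with 0 < |z − 2| < delta ⇒ |z^2 − 4| < eps.
Factor: z^2 − 4 = (z − 2)(z + 2), so |z^2 − 4| = |z − 2|·|z + 2|.
Impose delta ≤ 2 so that |z| < 4; then |z + 2| ≤ 6.
Hence |z^2 − 4| ≤ 6|z − 2|, which is < eps once |z − 2| < eps/6.
Take delta = min(2, eps/6). If 0 < |z − 2| < delta then both bounds hold and |z^2 − 4| ≤ 6|z − 2| < 6·(eps/6) = eps.

delta = min(2, eps/6)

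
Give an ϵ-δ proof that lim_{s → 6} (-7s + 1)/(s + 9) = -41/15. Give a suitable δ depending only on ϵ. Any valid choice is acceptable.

δ = min(15/2, (225/128)ϵ)

Suppose ϵ > 0. We want δ > 0 with 0 < |s − 6| < δ ⇒ |(-7s + 1)/(s + 9) + 41/15| < ϵ.
Combining over a common denominator, (-7s + 1)/(s + 9) + 41/15 = [(-7s + 1)·15 − (-41)·(s + 9)] / [15·(s + 9)] = -64(s − 6) / (15(s + 9)).
So |(-7s + 1)/(s + 9) + 41/15| = 64|s − 6| / (15·|s + 9|).
Require δ ≤ 15/2, so |s + 9| ≥ |15| − |s − 6| > 15 − 15/2 = 15/2.
Hence |(-7s + 1)/(s + 9) + 41/15| < 64|s − 6|/(15·(15/2)) = (128/225)|s − 6|, which is < ϵ once |s − 6| < (225/128)ϵ.
Take δ = min(15/2, (225/128)ϵ). Then 0 < |s − 6| < δ forces both bounds, so |(-7s + 1)/(s + 9) + 41/15| < ϵ.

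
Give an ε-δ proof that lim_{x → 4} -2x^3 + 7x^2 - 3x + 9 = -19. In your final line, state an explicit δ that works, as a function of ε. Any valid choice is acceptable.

Fix ε > 0. We want δ > 0 such that 0 < |x − 4| < δ implies |(-2x^3 + 7x^2 - 3x + 9) + 19| < ε.
(-2x^3 + 7x^2 - 3x + 9) + 19 = -2x^3 + 7x^2 - 3x + 28 = (x − 4)(-2x^2 - x - 7).
So |(-2x^3 + 7x^2 - 3x + 9) + 19| = |x − 4|·|-2x^2 - x - 7|.
Assume first that |x − 4| < 1, so |x| < 5. Then |-2x^2 - x - 7| ≤ 2·5^2 + 5 + 7 = 62.
Hence |(-2x^3 + 7x^2 - 3x + 9) + 19| ≤ 62|x − 4| < ε provided |x − 4| < ε/62.
Take δ = min(1, ε/62). Then 0 < |x − 4| < δ gives both |x − 4| < 1 and |x − 4| < ε/62, so |(-2x^3 + 7x^2 - 3x + 9) + 19| < ε.

δ = min(1, ε/62)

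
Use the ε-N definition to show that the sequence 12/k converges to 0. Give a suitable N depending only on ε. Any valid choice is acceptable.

N = 12/ε

Fix ε > 0. For k ≥ 1, |12/k − 0| = 12/(k) ≤ 12/k.
We need 12/k < ε, i.e. k > 12/ε.
Take N = 12/ε. If k > N then |12/k| ≤ 12/k < ε.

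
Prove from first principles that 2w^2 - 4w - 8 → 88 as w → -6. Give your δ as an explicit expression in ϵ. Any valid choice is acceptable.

Let ϵ > 0. We want δ > 0 such that 0 < |w + 6| < δ implies |(2w^2 - 4w - 8) − 88| < ϵ.
(2w^2 - 4w - 8) − 88 = 2w^2 - 4w - 96 = (w + 6)(2w - 16).
So |(2w^2 - 4w - 8) − 88| = |w + 6|·|2w - 16|.
Require δ ≤ 1. Then |w + 6| < 1 gives |w| < 7, and by the triangle inequality |2w - 16| ≤ 2·7 + 16 = 30.
Hence |(2w^2 - 4w - 8) − 88| ≤ 30|w + 6| < ϵ provided |w + 6| < ϵ/30.
Choosing δ = min(1, ϵ/30) ensures both conditions, hence |(2w^2 - 4w - 8) − 88| < ϵ.

δ = min(1, ϵ/30)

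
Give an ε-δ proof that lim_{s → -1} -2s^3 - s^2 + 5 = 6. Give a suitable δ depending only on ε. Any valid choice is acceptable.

Suppose ε > 0. We want δ > 0 such that 0 < |s + 1| < δ implies |(-2s^3 - s^2 + 5) − 6| < ε.
(-2s^3 - s^2 + 5) − 6 = -2s^3 - s^2 - 1 = (s + 1)(-2s^2 + s - 1).
So |(-2s^3 - s^2 + 5) − 6| = |s + 1|·|-2s^2 + s - 1|.
Assume first that |s + 1| < 1, so |s| < 2. Then |-2s^2 + s - 1| ≤ 2·2^2 + 2 + 1 = 11.
Hence |(-2s^3 - s^2 + 5) − 6| ≤ 11|s + 1| < ε provided |s + 1| < ε/11.
Take δ = min(1, ε/11). Then 0 < |s + 1| < δ gives both |s + 1| < 1 and |s + 1| < ε/11, so |(-2s^3 - s^2 + 5) − 6| < ε.

δ = min(1, ε/11)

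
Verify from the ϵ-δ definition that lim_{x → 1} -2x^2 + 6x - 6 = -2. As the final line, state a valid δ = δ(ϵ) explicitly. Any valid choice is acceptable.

Suppose ϵ > 0. We want δ > 0 such that 0 < |x − 1| < δ implies |(-2x^2 + 6x - 6) + 2| < ϵ.
(-2x^2 + 6x - 6) + 2 = -2x^2 + 6x - 4 = (x − 1)(-2x + 4).
So |(-2x^2 + 6x - 6) + 2| = |x − 1|·|-2x + 4|.
Assume first that |x − 1| < 1, so |x| < 2. Then |-2x + 4| ≤ 2·2 + 4 = 8.
Hence |(-2x^2 + 6x - 6) + 2| ≤ 8|x − 1| < ϵ provided |x − 1| < ϵ/8.
Choosing δ = min(1, ϵ/8) ensures both conditions, hence |(-2x^2 + 6x - 6) + 2| < ϵ.

δ = min(1, ϵ/8)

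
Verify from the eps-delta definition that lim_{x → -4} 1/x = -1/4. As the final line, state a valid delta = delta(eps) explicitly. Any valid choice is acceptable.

Let eps > 0. We seek delta > 0 such that 0 < |x + 4| < delta implies |1/x + 1/4| < eps.
|1/x + 1/4| = |-4 − x|/(4·|x|) = |x + 4|/(4|x|).
Restrict delta ≤ 2. Then |x + 4| < 2 gives |x| > 2, so 4|x| > 8.
Then |1/x + 1/4| < |x + 4|/8, which is < eps when |x + 4| < 8eps.
Take delta = min(2, 8eps). Then 0 < |x + 4| < delta gives both |x + 4| < 2 and |x + 4| < 8eps, so |1/x + 1/4| < eps.

delta = min(2, 8eps)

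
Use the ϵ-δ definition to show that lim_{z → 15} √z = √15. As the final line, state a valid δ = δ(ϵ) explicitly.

Suppose ϵ > 0. We want δ > 0 such that 0 < |z − 15| < δ implies |√z − √15| < ϵ.
Multiplying by the conjugate, |√z − √15| = |z − 15|/(√z + √15).
Restrict δ ≤ 15 so that |z − 15| < 15 forces z > 0, and then √z + √15 > √15.
Hence |√z − √15| < |z − 15|/√15, which is < ϵ once |z − 15| < √15·ϵ.
Take δ = min(15, √15·ϵ). If 0 < |z − 15| < δ then z > 0 and |√z − √15| < |z − 15|/√15 < ϵ.

δ = min(15, √15·ϵ)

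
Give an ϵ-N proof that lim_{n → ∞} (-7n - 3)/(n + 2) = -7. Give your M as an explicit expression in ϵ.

M = 11/ϵ

Let ϵ > 0 be given. For n ≥ 1, |(-7n - 3)/(n + 2) + 7| = |11|/((n + 2)) = 11/((n + 2)).
Since n + 2 ≥ n for n ≥ 1, this is ≤ 11/(n) = 11/n.
So |(-7n - 3)/(n + 2) + 7| < ϵ whenever n > 11/ϵ.
Take M = 11/ϵ. If n > M then |(-7n - 3)/(n + 2) + 7| ≤ 11/n < ϵ.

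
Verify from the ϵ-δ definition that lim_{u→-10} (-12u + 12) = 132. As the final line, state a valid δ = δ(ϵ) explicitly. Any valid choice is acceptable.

δ = ϵ/12

Fix ϵ > 0. We need δ > 0 so that 0 < |u + 10| < δ implies |(-12u + 12) − 132| < ϵ.
Since (-12u + 12) − 132 = -12(u + 10), we have |(-12u + 12) − 132| = 12|u + 10|.
So 12|u + 10| < ϵ exactly when |u + 10| < ϵ/12.
Take δ = ϵ/12. If 0 < |u + 10| < δ then |(-12u + 12) − 132| = 12|u + 10| < 12·(ϵ/12) = ϵ.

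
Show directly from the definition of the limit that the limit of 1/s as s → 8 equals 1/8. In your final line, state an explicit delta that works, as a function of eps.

Fix eps > 0. We seek delta > 0 such that 0 < |s − 8| < delta implies |1/s − (1/8)| < eps.
|1/s − (1/8)| = |8 − s|/(8·|s|) = |s − 8|/(8|s|).
Restrict delta ≤ 4. Then |s − 8| < 4 gives |s| > 4, so 8|s| > 32.
Then |1/s − (1/8)| < |s − 8|/32, which is < eps when |s − 8| < 32eps.
Take delta = min(4, 32eps). Then 0 < |s − 8| < delta gives both |s − 8| < 4 and |s − 8| < 32eps, so |1/s − (1/8)| < eps.

delta = min(4, 32eps)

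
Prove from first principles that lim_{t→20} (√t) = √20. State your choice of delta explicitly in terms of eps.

delta = min(20, √20·eps)

Let eps > 0 be given. We want delta > 0 such that 0 < |t − 20| < delta implies |√t − √20| < eps.
Rationalise: √t − √20 = (t − 20)/(√t + √20), so |√t − √20| = |t − 20|/(√t + √20).
Restrict delta ≤ 20 so that |t − 20| < 20 forces t > 0, and then √t + √20 > √20.
Hence |√t − √20| < |t − 20|/√20, which is < eps once |t − 20| < √20·eps.
Take delta = min(20, √20·eps). If 0 < |t − 20| < delta then t > 0 and |√t − √20| < |t − 20|/√20 < eps.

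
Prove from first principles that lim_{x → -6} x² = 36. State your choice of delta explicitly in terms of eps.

Let eps > 0. We seek delta > 0 with 0 < |x + 6| < delta ⇒ |x² − 36| < eps.
Factor: x² − 36 = (x + 6)(x - 6), so |x² − 36| = |x + 6|·|x - 6|.
Impose delta ≤ 1 so that |x| < 7; then |x - 6| ≤ 13.
Hence |x² − 36| ≤ 13|x + 6|, which is < eps once |x + 6| < eps/13.
Take delta = min(1, eps/13). If 0 < |x + 6| < delta then both bounds hold and |x² − 36| ≤ 13|x + 6| < 13·(eps/13) = eps.

delta = min(1, eps/13)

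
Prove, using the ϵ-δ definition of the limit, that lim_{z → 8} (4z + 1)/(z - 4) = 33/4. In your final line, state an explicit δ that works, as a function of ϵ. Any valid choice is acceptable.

δ = min(2, (8/17)ϵ)

Let ϵ > 0 be given. We want δ > 0 with 0 < |z − 8| < δ ⇒ |(4z + 1)/(z - 4) − (33/4)| < ϵ.
Combining over a common denominator, (4z + 1)/(z - 4) − (33/4) = [(4z + 1)·4 − 33·(z - 4)] / [4·(z - 4)] = -17(z − 8) / (4(z - 4)).
So |(4z + 1)/(z - 4) − (33/4)| = 17|z − 8| / (4·|z − 4|).
Restrict δ ≤ 2. Then |z − 8| < 2 gives |z − 4| = |(z − 8) + 4| ≥ 4 − 2 = 2.
Hence |(4z + 1)/(z - 4) − (33/4)| < 17|z − 8|/(4·2) = (17/8)|z − 8|, which is < ϵ once |z − 8| < (8/17)ϵ.
Take δ = min(2, (8/17)ϵ). Then 0 < |z − 8| < δ forces both bounds, so |(4z + 1)/(z - 4) − (33/4)| < ϵ.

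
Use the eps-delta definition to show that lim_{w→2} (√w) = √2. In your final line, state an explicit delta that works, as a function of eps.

delta = min(2, √2·eps)

Let eps > 0 be given. We want delta > 0 such that 0 < |w − 2| < delta implies |√w − √2| < eps.
Rationalise: √w − √2 = (w − 2)/(√w + √2), so |√w − √2| = |w − 2|/(√w + √2).
Restrict delta ≤ 2 so that |w − 2| < 2 forces w > 0, and then √w + √2 > √2.
Hence |√w − √2| < |w − 2|/√2, which is < eps once |w − 2| < √2·eps.
Take delta = min(2, √2·eps). If 0 < |w − 2| < delta then w > 0 and |√w − √2| < |w − 2|/√2 < eps.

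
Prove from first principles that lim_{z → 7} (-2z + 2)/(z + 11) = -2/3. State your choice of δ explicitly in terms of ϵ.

δ = min(9, (27/4)ϵ)

Let ϵ > 0. We want δ > 0 with 0 < |z − 7| < δ ⇒ |(-2z + 2)/(z + 11) + 2/3| < ϵ.
Combining over a common denominator, (-2z + 2)/(z + 11) + 2/3 = [(-2z + 2)·18 − (-12)·(z + 11)] / [18·(z + 11)] = -24(z − 7) / (18(z + 11)).
So |(-2z + 2)/(z + 11) + 2/3| = 24|z − 7| / (18·|z + 11|).
Restrict δ ≤ 9. Then |z − 7| < 9 gives |z + 11| = |(z − 7) + 18| ≥ 18 − 9 = 9.
Hence |(-2z + 2)/(z + 11) + 2/3| < 24|z − 7|/(18·9) = (4/27)|z − 7|, which is < ϵ once |z − 7| < (27/4)ϵ.
Take δ = min(9, (27/4)ϵ). Then 0 < |z − 7| < δ forces both bounds, so |(-2z + 2)/(z + 11) + 2/3| < ϵ.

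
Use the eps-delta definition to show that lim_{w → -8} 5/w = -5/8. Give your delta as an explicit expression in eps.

delta = min(4, (32/5)eps)

Suppose eps > 0. We seek delta > 0 such that 0 < |w + 8| < delta implies |5/w + 5/8| < eps.
|5/w + 5/8| = 5·|-8 − w|/(8·|w|) = 5|w + 8|/(8|w|).
Restrict delta ≤ 4. Then |w + 8| < 4 gives |w| > 4, so 8|w| > 32.
Then |5/w + 5/8| < 5|w + 8|/32, which is < eps when |w + 8| < (32/5)eps.
Take delta = min(4, (32/5)eps). Then 0 < |w + 8| < delta gives both |w + 8| < 4 and |w + 8| < (32/5)eps, so |5/w + 5/8| < eps.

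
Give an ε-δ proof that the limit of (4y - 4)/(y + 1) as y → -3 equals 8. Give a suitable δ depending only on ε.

δ = min(1, (1/4)ε)

Suppose ε > 0. We want δ > 0 with 0 < |y + 3| < δ ⇒ |(4y - 4)/(y + 1) − 8| < ε.
Combining over a common denominator, (4y - 4)/(y + 1) − 8 = [(4y - 4)·(-2) − (-16)·(y + 1)] / [(-2)·(y + 1)] = 8(y + 3) / ((-2)(y + 1)).
So |(4y - 4)/(y + 1) − 8| = 8|y + 3| / (2·|y + 1|).
Restrict δ ≤ 1. Then |y + 3| < 1 gives |y + 1| = |(y + 3) + (-2)| ≥ 2 − 1 = 1.
Hence |(4y - 4)/(y + 1) − 8| < 8|y + 3|/(2·1) = 4|y + 3|, which is < ε once |y + 3| < (1/4)ε.
Take δ = min(1, (1/4)ε). Then 0 < |y + 3| < δ forces both bounds, so |(4y - 4)/(y + 1) − 8| < ε.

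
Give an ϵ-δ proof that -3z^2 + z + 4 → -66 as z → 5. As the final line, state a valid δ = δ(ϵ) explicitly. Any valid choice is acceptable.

δ = min(1, ϵ/32)

Suppose ϵ > 0. We want δ > 0 such that 0 < |z − 5| < δ implies |(-3z^2 + z + 4) + 66| < ϵ.
(-3z^2 + z + 4) + 66 = -3z^2 + z + 70 = (z − 5)(-3z - 14).
So |(-3z^2 + z + 4) + 66| = |z − 5|·|-3z - 14|.
Require δ ≤ 1. Then |z − 5| < 1 gives |z| < 6, and by the triangle inequality |-3z - 14| ≤ 3·6 + 14 = 32.
Hence |(-3z^2 + z + 4) + 66| ≤ 32|z − 5| < ϵ provided |z − 5| < ϵ/32.
Choosing δ = min(1, ϵ/32) ensures both conditions, hence |(-3z^2 + z + 4) + 66| < ϵ.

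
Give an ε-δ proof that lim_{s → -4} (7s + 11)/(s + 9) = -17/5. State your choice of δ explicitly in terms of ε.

δ = min(5/2, (25/104)ε)

Fix ε > 0. We want δ > 0 with 0 < |s + 4| < δ ⇒ |(7s + 11)/(s + 9) + 17/5| < ε.
Combining over a common denominator, (7s + 11)/(s + 9) + 17/5 = [(7s + 11)·5 − (-17)·(s + 9)] / [5·(s + 9)] = 52(s + 4) / (5(s + 9)).
So |(7s + 11)/(s + 9) + 17/5| = 52|s + 4| / (5·|s + 9|).
Restrict δ ≤ 5/2. Then |s + 4| < 5/2 gives |s + 9| = |(s + 4) + 5| ≥ 5 − 5/2 = 5/2.
Hence |(7s + 11)/(s + 9) + 17/5| < 52|s + 4|/(5·(5/2)) = (104/25)|s + 4|, which is < ε once |s + 4| < (25/104)ε.
Take δ = min(5/2, (25/104)ε). Then 0 < |s + 4| < δ forces both bounds, so |(7s + 11)/(s + 9) + 17/5| < ε.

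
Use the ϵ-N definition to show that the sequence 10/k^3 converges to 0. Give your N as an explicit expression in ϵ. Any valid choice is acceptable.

Let ϵ > 0. For k ≥ 1, |10/k^3 − 0| = 10/k^3.
10/k^3 < ϵ ⇔ k^3 > 10/ϵ ⇔ k > (10/ϵ)^{1/3}.
Take N = (10/ϵ)^{1/3}. Then k > N implies 10/k^3 < ϵ.

N = (10/ϵ)^{1/3}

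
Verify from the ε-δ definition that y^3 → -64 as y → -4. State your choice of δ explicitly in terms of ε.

Let ε > 0 be given. We seek δ > 0 with 0 < |y + 4| < δ ⇒ |y^3 + 64| < ε.
Factor: y^3 + 64 = (y + 4)(y^2 - 4y + 16), so |y^3 + 64| = |y + 4|·|y^2 - 4y + 16|.
Impose δ ≤ 1 so that |y| < 5; then |y^2 - 4y + 16| ≤ 61.
Hence |y^3 + 64| ≤ 61|y + 4|, which is < ε once |y + 4| < ε/61.
Take δ = min(1, ε/61). If 0 < |y + 4| < δ then both bounds hold and |y^3 + 64| ≤ 61|y + 4| < 61·(ε/61) = ε.

δ = min(1, ε/61)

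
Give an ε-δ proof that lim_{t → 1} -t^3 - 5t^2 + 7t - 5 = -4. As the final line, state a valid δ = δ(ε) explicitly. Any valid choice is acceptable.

δ = min(2, ε/28)

Let ε > 0 be given. We want δ > 0 such that 0 < |t − 1| < δ implies |(-t^3 - 5t^2 + 7t - 5) + 4| < ε.
(-t^3 - 5t^2 + 7t - 5) + 4 = -t^3 - 5t^2 + 7t - 1 = (t − 1)(-t^2 - 6t + 1).
So |(-t^3 - 5t^2 + 7t - 5) + 4| = |t − 1|·|-t^2 - 6t + 1|.
Require δ ≤ 2. Then |t − 1| < 2 gives |t| < 3, and by the triangle inequality |-t^2 - 6t + 1| ≤ 3^2 + 6·3 + 1 = 28.
Hence |(-t^3 - 5t^2 + 7t - 5) + 4| ≤ 28|t − 1| < ε provided |t − 1| < ε/28.
Take δ = min(2, ε/28). Then 0 < |t − 1| < δ gives both |t − 1| < 2 and |t − 1| < ε/28, so |(-t^3 - 5t^2 + 7t - 5) + 4| < ε.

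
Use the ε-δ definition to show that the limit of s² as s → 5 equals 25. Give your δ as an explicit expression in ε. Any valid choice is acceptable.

Let ε > 0 be given. We seek δ > 0 with 0 < |s − 5| < δ ⇒ |s² − 25| < ε.
Factor: s² − 25 = (s − 5)(s + 5), so |s² − 25| = |s − 5|·|s + 5|.
Restrict δ ≤ 1. Then |s − 5| < 1 gives |s| < 6, so by the triangle inequality |s + 5| ≤ 6 + 5 = 11.
Hence |s² − 25| ≤ 11|s − 5|, which is < ε once |s − 5| < ε/11.
Take δ = min(1, ε/11). If 0 < |s − 5| < δ then both bounds hold and |s² − 25| ≤ 11|s − 5| < 11·(ε/11) = ε.

δ = min(1, ε/11)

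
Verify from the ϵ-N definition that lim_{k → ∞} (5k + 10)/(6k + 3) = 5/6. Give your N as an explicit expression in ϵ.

Fix ϵ > 0. For k ≥ 1, |(5k + 10)/(6k + 3) − (5/6)| = |45|/(6(6k + 3)) = 45/(6(6k + 3)).
Since 6k + 3 ≥ 6k for k ≥ 1, this is ≤ 45/(6·6k) = (5/4)/k.
So |(5k + 10)/(6k + 3) − (5/6)| < ϵ whenever k > (5/4)/ϵ.
Take N = (5/4)/ϵ. If k > N then |(5k + 10)/(6k + 3) − (5/6)| ≤ (5/4)/k < ϵ.

N = (5/4)/ϵ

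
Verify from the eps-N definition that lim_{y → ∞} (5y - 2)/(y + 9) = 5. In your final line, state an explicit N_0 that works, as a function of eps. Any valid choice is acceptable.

N_0 = 47/eps

Let eps > 0 be given. We seek N_0 > 0 such that y > N_0 implies |(5y - 2)/(y + 9) − 5| < eps.
(5y - 2)/(y + 9) − 5 = ((5y - 2) − 5(y + 9)) / ((y + 9)) = -47/((y + 9)).
For y > 0 we have y + 9 > y, so |(5y - 2)/(y + 9) − 5| = 47/((y + 9)) < 47/(y) = 47/y.
Thus |(5y - 2)/(y + 9) − 5| < eps whenever y > 47/eps.
Take N_0 = 47/eps. If y > N_0 then |(5y - 2)/(y + 9) − 5| < 47/y < eps.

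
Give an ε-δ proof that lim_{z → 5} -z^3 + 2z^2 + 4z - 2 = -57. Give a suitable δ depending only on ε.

δ = min(1, ε/65)

Let ε > 0 be given. We want δ > 0 such that 0 < |z − 5| < δ implies |(-z^3 + 2z^2 + 4z - 2) + 57| < ε.
(-z^3 + 2z^2 + 4z - 2) + 57 = -z^3 + 2z^2 + 4z + 55 = (z − 5)(-z^2 - 3z - 11).
So |(-z^3 + 2z^2 + 4z - 2) + 57| = |z − 5|·|-z^2 - 3z - 11|.
Require δ ≤ 1. Then |z − 5| < 1 gives |z| < 6, and by the triangle inequality |-z^2 - 3z - 11| ≤ 6^2 + 3·6 + 11 = 65.
Hence |(-z^3 + 2z^2 + 4z - 2) + 57| ≤ 65|z − 5| < ε provided |z − 5| < ε/65.
Choosing δ = min(1, ε/65) ensures both conditions, hence |(-z^3 + 2z^2 + 4z - 2) + 57| < ε.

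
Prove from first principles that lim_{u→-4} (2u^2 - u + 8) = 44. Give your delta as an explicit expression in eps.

Fix eps > 0. We want delta > 0 such that 0 < |u + 4| < delta implies |(2u^2 - u + 8) − 44| < eps.
(2u^2 - u + 8) − 44 = 2u^2 - u - 36 = (u + 4)(2u - 9).
So |(2u^2 - u + 8) − 44| = |u + 4|·|2u - 9|.
Assume first that |u + 4| < 2, so |u| < 6. Then |2u - 9| ≤ 2·6 + 9 = 21.
Hence |(2u^2 - u + 8) − 44| ≤ 21|u + 4| < eps provided |u + 4| < eps/21.
Take delta = min(2, eps/21). Then 0 < |u + 4| < delta gives both |u + 4| < 2 and |u + 4| < eps/21, so |(2u^2 - u + 8) − 44| < eps.

delta = min(2, eps/21)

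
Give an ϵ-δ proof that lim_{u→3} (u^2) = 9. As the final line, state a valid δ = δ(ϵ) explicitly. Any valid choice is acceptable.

Fix ϵ > 0. We seek δ > 0 with 0 < |u − 3| < δ ⇒ |u^2 − 9| < ϵ.
Factor: u^2 − 9 = (u − 3)(u + 3), so |u^2 − 9| = |u − 3|·|u + 3|.
Impose δ ≤ 2 so that |u| < 5; then |u + 3| ≤ 8.
Hence |u^2 − 9| ≤ 8|u − 3|, which is < ϵ once |u − 3| < ϵ/8.
Take δ = min(2, ϵ/8). If 0 < |u − 3| < δ then both bounds hold and |u^2 − 9| ≤ 8|u − 3| < 8·(ϵ/8) = ϵ.

δ = min(2, ϵ/8)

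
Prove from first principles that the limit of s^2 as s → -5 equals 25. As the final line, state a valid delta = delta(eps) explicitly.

Suppose eps > 0. We seek delta > 0 with 0 < |s + 5| < delta ⇒ |s^2 − 25| < eps.
Factor: s^2 − 25 = (s + 5)(s - 5), so |s^2 − 25| = |s + 5|·|s - 5|.
Impose delta ≤ 2 so that |s| < 7; then |s - 5| ≤ 12.
Hence |s^2 − 25| ≤ 12|s + 5|, which is < eps once |s + 5| < eps/12.
Take delta = min(2, eps/12). If 0 < |s + 5| < delta then both bounds hold and |s^2 − 25| ≤ 12|s + 5| < 12·(eps/12) = eps.

delta = min(2, eps/12)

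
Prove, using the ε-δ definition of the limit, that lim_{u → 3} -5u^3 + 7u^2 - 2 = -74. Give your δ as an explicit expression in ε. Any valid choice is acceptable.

Suppose ε > 0. We want δ > 0 such that 0 < |u − 3| < δ implies |(-5u^3 + 7u^2 - 2) + 74| < ε.
(-5u^3 + 7u^2 - 2) + 74 = -5u^3 + 7u^2 + 72 = (u − 3)(-5u^2 - 8u - 24).
So |(-5u^3 + 7u^2 - 2) + 74| = |u − 3|·|-5u^2 - 8u - 24|.
Require δ ≤ 2. Then |u − 3| < 2 gives |u| < 5, and by the triangle inequality |-5u^2 - 8u - 24| ≤ 5·5^2 + 8·5 + 24 = 189.
Hence |(-5u^3 + 7u^2 - 2) + 74| ≤ 189|u − 3| < ε provided |u − 3| < ε/189.
Take δ = min(2, ε/189). Then 0 < |u − 3| < δ gives both |u − 3| < 2 and |u − 3| < ε/189, so |(-5u^3 + 7u^2 - 2) + 74| < ε.

δ = min(2, ε/189)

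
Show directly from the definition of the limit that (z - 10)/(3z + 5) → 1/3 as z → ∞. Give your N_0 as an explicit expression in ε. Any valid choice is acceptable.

Let ε > 0. We seek N_0 > 0 such that z > N_0 implies |(z - 10)/(3z + 5) − (1/3)| < ε.
(z - 10)/(3z + 5) − (1/3) = (3(z - 10) − (3z + 5)) / (3(3z + 5)) = -35/(3(3z + 5)).
For z > 0 we have 3z + 5 > 3z, so |(z - 10)/(3z + 5) − (1/3)| = 35/(3(3z + 5)) < 35/(3·3z) = (35/9)/z.
Thus |(z - 10)/(3z + 5) − (1/3)| < ε whenever z > (35/9)/ε.
Take N_0 = (35/9)/ε. If z > N_0 then |(z - 10)/(3z + 5) − (1/3)| < (35/9)/z < ε.

N_0 = (35/9)/ε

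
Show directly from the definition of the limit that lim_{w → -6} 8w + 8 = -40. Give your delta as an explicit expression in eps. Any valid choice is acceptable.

delta = eps/8

Suppose eps > 0. We need delta > 0 so that 0 < |w + 6| < delta implies |(8w + 8) + 40| < eps.
Since (8w + 8) + 40 = 8(w + 6), we have |(8w + 8) + 40| = 8|w + 6|.
Thus it suffices that |w + 6| < eps/8.
Choosing delta = eps/8 gives |(8w + 8) + 40| = 8|w + 6| < eps whenever |w + 6| < delta.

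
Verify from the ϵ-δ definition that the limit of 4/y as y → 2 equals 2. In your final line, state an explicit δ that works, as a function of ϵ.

δ = min(1, (1/2)ϵ)

Suppose ϵ > 0. We seek δ > 0 such that 0 < |y − 2| < δ implies |4/y − 2| < ϵ.
|4/y − 2| = 4·|2 − y|/(2·|y|) = 4|y − 2|/(2|y|).
Require δ ≤ 1 so that |y| > 2 − 1 = 1, hence 2|y| > 2.
Then |4/y − 2| < 4|y − 2|/2, which is < ϵ when |y − 2| < (1/2)ϵ.
Take δ = min(1, (1/2)ϵ). Then 0 < |y − 2| < δ gives both |y − 2| < 1 and |y − 2| < (1/2)ϵ, so |4/y − 2| < ϵ.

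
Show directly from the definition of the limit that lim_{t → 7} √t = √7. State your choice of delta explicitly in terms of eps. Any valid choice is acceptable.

Let eps > 0. We want delta > 0 such that 0 < |t − 7| < delta implies |√t − √7| < eps.
Rationalise: √t − √7 = (t − 7)/(√t + √7), so |√t − √7| = |t − 7|/(√t + √7).
Restrict delta ≤ 7 so that |t − 7| < 7 forces t > 0, and then √t + √7 > √7.
Hence |√t − √7| < |t − 7|/√7, which is < eps once |t − 7| < √7·eps.
Take delta = min(7, √7·eps). If 0 < |t − 7| < delta then t > 0 and |√t − √7| < |t − 7|/√7 < eps.

delta = min(7, √7·eps)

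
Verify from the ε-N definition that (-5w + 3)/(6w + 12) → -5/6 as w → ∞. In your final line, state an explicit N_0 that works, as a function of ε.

N_0 = (13/6)/ε

Suppose ε > 0. We seek N_0 > 0 such that w > N_0 implies |(-5w + 3)/(6w + 12) + 5/6| < ε.
(-5w + 3)/(6w + 12) + 5/6 = (6(-5w + 3) − (-5)(6w + 12)) / (6(6w + 12)) = 78/(6(6w + 12)).
For w > 0 we have 6w + 12 > 6w, so |(-5w + 3)/(6w + 12) + 5/6| = 78/(6(6w + 12)) < 78/(6·6w) = (13/6)/w.
Thus |(-5w + 3)/(6w + 12) + 5/6| < ε whenever w > (13/6)/ε.
Take N_0 = (13/6)/ε. If w > N_0 then |(-5w + 3)/(6w + 12) + 5/6| < (13/6)/w < ε.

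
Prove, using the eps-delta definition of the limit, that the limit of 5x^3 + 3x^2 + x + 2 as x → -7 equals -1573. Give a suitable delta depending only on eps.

Let eps > 0. We want delta > 0 such that 0 < |x + 7| < delta implies |(5x^3 + 3x^2 + x + 2) + 1573| < eps.
(5x^3 + 3x^2 + x + 2) + 1573 = 5x^3 + 3x^2 + x + 1575 = (x + 7)(5x^2 - 32x + 225).
So |(5x^3 + 3x^2 + x + 2) + 1573| = |x + 7|·|5x^2 - 32x + 225|.
Assume first that |x + 7| < 1, so |x| < 8. Then |5x^2 - 32x + 225| ≤ 5·8^2 + 32·8 + 225 = 801.
Hence |(5x^3 + 3x^2 + x + 2) + 1573| ≤ 801|x + 7| < eps provided |x + 7| < eps/801.
Choosing delta = min(1, eps/801) ensures both conditions, hence |(5x^3 + 3x^2 + x + 2) + 1573| < eps.

delta = min(1, eps/801)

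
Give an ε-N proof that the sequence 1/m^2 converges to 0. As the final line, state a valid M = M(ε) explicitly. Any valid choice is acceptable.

M = (1/ε)^{1/2}

Fix ε > 0. For m ≥ 1, |1/m^2 − 0| = 1/m^2.
1/m^2 < ε ⇔ m^2 > 1/ε ⇔ m > (1/ε)^{1/2}.
Take M = (1/ε)^{1/2}. Then m > M implies 1/m^2 < ε.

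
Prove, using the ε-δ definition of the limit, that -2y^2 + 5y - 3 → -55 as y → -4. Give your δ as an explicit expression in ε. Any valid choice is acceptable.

δ = min(2, ε/25)

Suppose ε > 0. We want δ > 0 such that 0 < |y + 4| < δ implies |(-2y^2 + 5y - 3) + 55| < ε.
(-2y^2 + 5y - 3) + 55 = -2y^2 + 5y + 52 = (y + 4)(-2y + 13).
So |(-2y^2 + 5y - 3) + 55| = |y + 4|·|-2y + 13|.
Require δ ≤ 2. Then |y + 4| < 2 gives |y| < 6, and by the triangle inequality |-2y + 13| ≤ 2·6 + 13 = 25.
Hence |(-2y^2 + 5y - 3) + 55| ≤ 25|y + 4| < ε provided |y + 4| < ε/25.
Take δ = min(2, ε/25). Then 0 < |y + 4| < δ gives both |y + 4| < 2 and |y + 4| < ε/25, so |(-2y^2 + 5y - 3) + 55| < ε.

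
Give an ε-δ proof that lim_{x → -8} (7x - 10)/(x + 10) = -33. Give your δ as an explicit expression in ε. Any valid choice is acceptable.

δ = min(1, (1/40)ε)

Let ε > 0 be given. We want δ > 0 with 0 < |x + 8| < δ ⇒ |(7x - 10)/(x + 10) + 33| < ε.
Combining over a common denominator, (7x - 10)/(x + 10) + 33 = [(7x - 10)·2 − (-66)·(x + 10)] / [2·(x + 10)] = 80(x + 8) / (2(x + 10)).
So |(7x - 10)/(x + 10) + 33| = 80|x + 8| / (2·|x + 10|).
Restrict δ ≤ 1. Then |x + 8| < 1 gives |x + 10| = |(x + 8) + 2| ≥ 2 − 1 = 1.
Hence |(7x - 10)/(x + 10) + 33| < 80|x + 8|/(2·1) = 40|x + 8|, which is < ε once |x + 8| < (1/40)ε.
Take δ = min(1, (1/40)ε). Then 0 < |x + 8| < δ forces both bounds, so |(7x - 10)/(x + 10) + 33| < ε.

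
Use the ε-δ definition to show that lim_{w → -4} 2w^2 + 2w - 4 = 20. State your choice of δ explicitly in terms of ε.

Let ε > 0. We want δ > 0 such that 0 < |w + 4| < δ implies |(2w^2 + 2w - 4) − 20| < ε.
(2w^2 + 2w - 4) − 20 = 2w^2 + 2w - 24 = (w + 4)(2w - 6).
So |(2w^2 + 2w - 4) − 20| = |w + 4|·|2w - 6|.
Assume first that |w + 4| < 1, so |w| < 5. Then |2w - 6| ≤ 2·5 + 6 = 16.
Hence |(2w^2 + 2w - 4) − 20| ≤ 16|w + 4| < ε provided |w + 4| < ε/16.
Choosing δ = min(1, ε/16) ensures both conditions, hence |(2w^2 + 2w - 4) − 20| < ε.

δ = min(1, ε/16)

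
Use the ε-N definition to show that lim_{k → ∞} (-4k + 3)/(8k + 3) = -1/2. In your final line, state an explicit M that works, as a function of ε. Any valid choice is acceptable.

Let ε > 0. For k ≥ 1, |(-4k + 3)/(8k + 3) + 1/2| = |36|/(8(8k + 3)) = 36/(8(8k + 3)).
Since 8k + 3 ≥ 8k for k ≥ 1, this is ≤ 36/(8·8k) = (9/16)/k.
So |(-4k + 3)/(8k + 3) + 1/2| < ε whenever k > (9/16)/ε.
Take M = (9/16)/ε. If k > M then |(-4k + 3)/(8k + 3) + 1/2| ≤ (9/16)/k < ε.

M = (9/16)/ε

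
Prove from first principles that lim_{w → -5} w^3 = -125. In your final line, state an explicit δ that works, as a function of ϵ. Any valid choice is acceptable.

δ = min(2, ϵ/109)

Let ϵ > 0. We seek δ > 0 with 0 < |w + 5| < δ ⇒ |w^3 + 125| < ϵ.
Factor: w^3 + 125 = (w + 5)(w^2 - 5w + 25), so |w^3 + 125| = |w + 5|·|w^2 - 5w + 25|.
Impose δ ≤ 2 so that |w| < 7; then |w^2 - 5w + 25| ≤ 109.
Hence |w^3 + 125| ≤ 109|w + 5|, which is < ϵ once |w + 5| < ϵ/109.
Take δ = min(2, ϵ/109). If 0 < |w + 5| < δ then both bounds hold and |w^3 + 125| ≤ 109|w + 5| < 109·(ϵ/109) = ϵ.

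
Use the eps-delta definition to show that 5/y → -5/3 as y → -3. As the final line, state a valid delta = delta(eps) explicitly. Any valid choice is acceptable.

delta = min(3/2, (9/10)eps)

Fix eps > 0. We seek delta > 0 such that 0 < |y + 3| < delta implies |5/y + 5/3| < eps.
|5/y + 5/3| = 5·|-3 − y|/(3·|y|) = 5|y + 3|/(3|y|).
Restrict delta ≤ 3/2. Then |y + 3| < 3/2 gives |y| > 3/2, so 3|y| > 9/2.
Then |5/y + 5/3| < 5|y + 3|/(9/2), which is < eps when |y + 3| < (9/10)eps.
Take delta = min(3/2, (9/10)eps). Then 0 < |y + 3| < delta gives both |y + 3| < 3/2 and |y + 3| < (9/10)eps, so |5/y + 5/3| < eps.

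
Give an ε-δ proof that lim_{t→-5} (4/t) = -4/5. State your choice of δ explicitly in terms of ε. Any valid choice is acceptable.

Let ε > 0 be given. We seek δ > 0 such that 0 < |t + 5| < δ implies |4/t + 4/5| < ε.
|4/t + 4/5| = 4·|-5 − t|/(5·|t|) = 4|t + 5|/(5|t|).
Require δ ≤ 5/2 so that |t| > 5 − 5/2 = 5/2, hence 5|t| > 25/2.
Then |4/t + 4/5| < 4|t + 5|/(25/2), which is < ε when |t + 5| < (25/8)ε.
Take δ = min(5/2, (25/8)ε). Then 0 < |t + 5| < δ gives both |t + 5| < 5/2 and |t + 5| < (25/8)ε, so |4/t + 4/5| < ε.

δ = min(5/2, (25/8)ε)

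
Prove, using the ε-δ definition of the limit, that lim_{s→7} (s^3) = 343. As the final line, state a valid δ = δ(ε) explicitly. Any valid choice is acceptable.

Fix ε > 0. We seek δ > 0 with 0 < |s − 7| < δ ⇒ |s^3 − 343| < ε.
Factor: s^3 − 343 = (s − 7)(s^2 + 7s + 49), so |s^3 − 343| = |s − 7|·|s^2 + 7s + 49|.
Impose δ ≤ 1 so that |s| < 8; then |s^2 + 7s + 49| ≤ 169.
Hence |s^3 − 343| ≤ 169|s − 7|, which is < ε once |s − 7| < ε/169.
Take δ = min(1, ε/169). If 0 < |s − 7| < δ then both bounds hold and |s^3 − 343| ≤ 169|s − 7| < 169·(ε/169) = ε.

δ = min(1, ε/169)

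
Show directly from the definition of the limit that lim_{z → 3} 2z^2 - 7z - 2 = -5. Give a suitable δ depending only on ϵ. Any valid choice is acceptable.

Let ϵ > 0 be given. We want δ > 0 such that 0 < |z − 3| < δ implies |(2z^2 - 7z - 2) + 5| < ϵ.
(2z^2 - 7z - 2) + 5 = 2z^2 - 7z + 3 = (z − 3)(2z - 1).
So |(2z^2 - 7z - 2) + 5| = |z − 3|·|2z - 1|.
Assume first that |z − 3| < 1, so |z| < 4. Then |2z - 1| ≤ 2·4 + 1 = 9.
Hence |(2z^2 - 7z - 2) + 5| ≤ 9|z − 3| < ϵ provided |z − 3| < ϵ/9.
Take δ = min(1, ϵ/9). Then 0 < |z − 3| < δ gives both |z − 3| < 1 and |z − 3| < ϵ/9, so |(2z^2 - 7z - 2) + 5| < ϵ.

δ = min(1, ϵ/9)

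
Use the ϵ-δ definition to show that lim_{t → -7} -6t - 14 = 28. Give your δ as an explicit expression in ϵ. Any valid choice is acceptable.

δ = ϵ/6

Suppose ϵ > 0. We need δ > 0 so that 0 < |t + 7| < δ implies |(-6t - 14) − 28| < ϵ.
|(-6t - 14) − 28| = |-6t - 42| = 6|t + 7|.
So 6|t + 7| < ϵ exactly when |t + 7| < ϵ/6.
Choosing δ = ϵ/6 gives |(-6t - 14) − 28| = 6|t + 7| < ϵ whenever |t + 7| < δ.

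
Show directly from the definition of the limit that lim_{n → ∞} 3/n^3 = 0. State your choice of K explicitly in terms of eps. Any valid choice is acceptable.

Suppose eps > 0. For n ≥ 1, |3/n^3 − 0| = 3/n^3.
3/n^3 < eps ⇔ n^3 > 3/eps ⇔ n > (3/eps)^{1/3}.
Take K = (3/eps)^{1/3}. Then n > K implies 3/n^3 < eps.

K = (3/eps)^{1/3}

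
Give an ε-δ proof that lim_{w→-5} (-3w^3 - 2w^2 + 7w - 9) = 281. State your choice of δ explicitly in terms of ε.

δ = min(2, ε/296)

Let ε > 0. We want δ > 0 such that 0 < |w + 5| < δ implies |(-3w^3 - 2w^2 + 7w - 9) − 281| < ε.
(-3w^3 - 2w^2 + 7w - 9) − 281 = -3w^3 - 2w^2 + 7w - 290 = (w + 5)(-3w^2 + 13w - 58).
So |(-3w^3 - 2w^2 + 7w - 9) − 281| = |w + 5|·|-3w^2 + 13w - 58|.
Assume first that |w + 5| < 2, so |w| < 7. Then |-3w^2 + 13w - 58| ≤ 3·7^2 + 13·7 + 58 = 296.
Hence |(-3w^3 - 2w^2 + 7w - 9) − 281| ≤ 296|w + 5| < ε provided |w + 5| < ε/296.
Choosing δ = min(2, ε/296) ensures both conditions, hence |(-3w^3 - 2w^2 + 7w - 9) − 281| < ε.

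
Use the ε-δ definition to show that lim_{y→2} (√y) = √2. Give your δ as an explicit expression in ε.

δ = min(2, √2·ε)

Let ε > 0. We want δ > 0 such that 0 < |y − 2| < δ implies |√y − √2| < ε.
Multiplying by the conjugate, |√y − √2| = |y − 2|/(√y + √2).
Restrict δ ≤ 2 so that |y − 2| < 2 forces y > 0, and then √y + √2 > √2.
Hence |√y − √2| < |y − 2|/√2, which is < ε once |y − 2| < √2·ε.
Take δ = min(2, √2·ε). If 0 < |y − 2| < δ then y > 0 and |√y − √2| < |y − 2|/√2 < ε.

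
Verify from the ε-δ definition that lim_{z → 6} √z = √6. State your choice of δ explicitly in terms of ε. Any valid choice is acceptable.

δ = min(6, √6·ε)

Let ε > 0 be given. We want δ > 0 such that 0 < |z − 6| < δ implies |√z − √6| < ε.
Rationalise: √z − √6 = (z − 6)/(√z + √6), so |√z − √6| = |z − 6|/(√z + √6).
Restrict δ ≤ 6 so that |z − 6| < 6 forces z > 0, and then √z + √6 > √6.
Hence |√z − √6| < |z − 6|/√6, which is < ε once |z − 6| < √6·ε.
Take δ = min(6, √6·ε). If 0 < |z − 6| < δ then z > 0 and |√z − √6| < |z − 6|/√6 < ε.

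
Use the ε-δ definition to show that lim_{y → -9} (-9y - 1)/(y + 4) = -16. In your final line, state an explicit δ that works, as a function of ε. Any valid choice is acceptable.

Let ε > 0 be given. We want δ > 0 with 0 < |y + 9| < δ ⇒ |(-9y - 1)/(y + 4) + 16| < ε.
Combining over a common denominator, (-9y - 1)/(y + 4) + 16 = [(-9y - 1)·(-5) − 80·(y + 4)] / [(-5)·(y + 4)] = -35(y + 9) / ((-5)(y + 4)).
So |(-9y - 1)/(y + 4) + 16| = 35|y + 9| / (5·|y + 4|).
Require δ ≤ 5/2, so |y + 4| ≥ |-5| − |y + 9| > 5 − 5/2 = 5/2.
Hence |(-9y - 1)/(y + 4) + 16| < 35|y + 9|/(5·(5/2)) = (14/5)|y + 9|, which is < ε once |y + 9| < (5/14)ε.
Take δ = min(5/2, (5/14)ε). Then 0 < |y + 9| < δ forces both bounds, so |(-9y - 1)/(y + 4) + 16| < ε.

δ = min(5/2, (5/14)ε)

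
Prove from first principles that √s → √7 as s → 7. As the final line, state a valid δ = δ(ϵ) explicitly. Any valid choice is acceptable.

Fix ϵ > 0. We want δ > 0 such that 0 < |s − 7| < δ implies |√s − √7| < ϵ.
Multiplying by the conjugate, |√s − √7| = |s − 7|/(√s + √7).
Restrict δ ≤ 7 so that |s − 7| < 7 forces s > 0, and then √s + √7 > √7.
Hence |√s − √7| < |s − 7|/√7, which is < ϵ once |s − 7| < √7·ϵ.
Take δ = min(7, √7·ϵ). If 0 < |s − 7| < δ then s > 0 and |√s − √7| < |s − 7|/√7 < ϵ.

δ = min(7, √7·ϵ)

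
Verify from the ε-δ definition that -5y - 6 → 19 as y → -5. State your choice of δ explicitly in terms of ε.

Let ε > 0 be given. We need δ > 0 so that 0 < |y + 5| < δ implies |(-5y - 6) − 19| < ε.
Since (-5y - 6) − 19 = -5(y + 5), we have |(-5y - 6) − 19| = 5|y + 5|.
Thus it suffices that |y + 5| < ε/5.
Choosing δ = ε/5 gives |(-5y - 6) − 19| = 5|y + 5| < ε whenever |y + 5| < δ.

δ = ε/5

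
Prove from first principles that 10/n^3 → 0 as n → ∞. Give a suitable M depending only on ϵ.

M = (10/ϵ)^{1/3}

Let ϵ > 0. For n ≥ 1, |10/n^3 − 0| = 10/n^3.
10/n^3 < ϵ ⇔ n^3 > 10/ϵ ⇔ n > (10/ϵ)^{1/3}.
Take M = (10/ϵ)^{1/3}. Then n > M implies 10/n^3 < ϵ.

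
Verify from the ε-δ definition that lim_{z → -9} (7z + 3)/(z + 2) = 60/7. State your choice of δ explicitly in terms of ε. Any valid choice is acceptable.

δ = min(7/2, (49/22)ε)

Fix ε > 0. We want δ > 0 with 0 < |z + 9| < δ ⇒ |(7z + 3)/(z + 2) − (60/7)| < ε.
Combining over a common denominator, (7z + 3)/(z + 2) − (60/7) = [(7z + 3)·(-7) − (-60)·(z + 2)] / [(-7)·(z + 2)] = 11(z + 9) / ((-7)(z + 2)).
So |(7z + 3)/(z + 2) − (60/7)| = 11|z + 9| / (7·|z + 2|).
Require δ ≤ 7/2, so |z + 2| ≥ |-7| − |z + 9| > 7 − 7/2 = 7/2.
Hence |(7z + 3)/(z + 2) − (60/7)| < 11|z + 9|/(7·(7/2)) = (22/49)|z + 9|, which is < ε once |z + 9| < (49/22)ε.
Take δ = min(7/2, (49/22)ε). Then 0 < |z + 9| < δ forces both bounds, so |(7z + 3)/(z + 2) − (60/7)| < ε.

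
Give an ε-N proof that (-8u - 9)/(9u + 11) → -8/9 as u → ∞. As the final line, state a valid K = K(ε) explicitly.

K = (7/81)/ε

Suppose ε > 0. We seek K > 0 such that u > K implies |(-8u - 9)/(9u + 11) + 8/9| < ε.
(-8u - 9)/(9u + 11) + 8/9 = (9(-8u - 9) − (-8)(9u + 11)) / (9(9u + 11)) = 7/(9(9u + 11)).
For u > 0 we have 9u + 11 > 9u, so |(-8u - 9)/(9u + 11) + 8/9| = 7/(9(9u + 11)) < 7/(9·9u) = (7/81)/u.
Thus |(-8u - 9)/(9u + 11) + 8/9| < ε whenever u > (7/81)/ε.
Take K = (7/81)/ε. If u > K then |(-8u - 9)/(9u + 11) + 8/9| < (7/81)/u < ε.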